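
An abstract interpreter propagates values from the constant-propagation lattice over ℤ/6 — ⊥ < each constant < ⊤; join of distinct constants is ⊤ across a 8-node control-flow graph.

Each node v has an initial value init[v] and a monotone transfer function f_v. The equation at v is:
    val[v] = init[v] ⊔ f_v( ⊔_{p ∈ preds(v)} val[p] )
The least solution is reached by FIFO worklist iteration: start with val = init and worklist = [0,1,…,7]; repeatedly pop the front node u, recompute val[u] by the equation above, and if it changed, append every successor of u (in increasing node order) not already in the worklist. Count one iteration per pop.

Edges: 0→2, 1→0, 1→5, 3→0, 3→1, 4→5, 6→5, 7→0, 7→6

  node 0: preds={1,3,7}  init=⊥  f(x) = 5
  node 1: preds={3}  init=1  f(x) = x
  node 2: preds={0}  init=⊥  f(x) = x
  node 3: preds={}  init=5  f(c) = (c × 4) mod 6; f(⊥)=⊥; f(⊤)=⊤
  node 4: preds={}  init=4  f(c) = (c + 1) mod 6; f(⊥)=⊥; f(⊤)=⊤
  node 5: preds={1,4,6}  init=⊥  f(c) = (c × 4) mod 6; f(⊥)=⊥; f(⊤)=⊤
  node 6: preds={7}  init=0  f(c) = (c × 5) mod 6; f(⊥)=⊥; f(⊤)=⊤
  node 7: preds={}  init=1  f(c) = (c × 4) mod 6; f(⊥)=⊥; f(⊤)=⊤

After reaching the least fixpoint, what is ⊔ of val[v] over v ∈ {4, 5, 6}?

⊤

Iteration log — 10 steps:
  step 1. node 0  ⊔preds=⊤  new=5  old=⊥  +wl: 
  step 2. node 1  ⊔preds=5  new=⊤  old=1  +wl: 0
  step 3. node 2  ⊔preds=5  new=5  old=⊥  +wl: 
  step 4. node 3  ⊔preds=⊥  new=5  stable
  step 5. node 4  ⊔preds=⊥  new=4  stable
  step 6. node 5  ⊔preds=⊤  new=⊤  old=⊥  +wl: 
  step 7. node 6  ⊔preds=1  new=⊤  old=0  +wl: 5
  step 8. node 7  ⊔preds=⊥  new=1  stable
  step 9. node 0  ⊔preds=⊤  new=5  stable
  step 10. node 5  ⊔preds=⊤  new=⊤  stable

Least fixpoint reached:
  node 0: 5
  node 1: ⊤
  node 2: 5
  node 3: 5
  node 4: 4
  node 5: ⊤
  node 6: ⊤
  node 7: 1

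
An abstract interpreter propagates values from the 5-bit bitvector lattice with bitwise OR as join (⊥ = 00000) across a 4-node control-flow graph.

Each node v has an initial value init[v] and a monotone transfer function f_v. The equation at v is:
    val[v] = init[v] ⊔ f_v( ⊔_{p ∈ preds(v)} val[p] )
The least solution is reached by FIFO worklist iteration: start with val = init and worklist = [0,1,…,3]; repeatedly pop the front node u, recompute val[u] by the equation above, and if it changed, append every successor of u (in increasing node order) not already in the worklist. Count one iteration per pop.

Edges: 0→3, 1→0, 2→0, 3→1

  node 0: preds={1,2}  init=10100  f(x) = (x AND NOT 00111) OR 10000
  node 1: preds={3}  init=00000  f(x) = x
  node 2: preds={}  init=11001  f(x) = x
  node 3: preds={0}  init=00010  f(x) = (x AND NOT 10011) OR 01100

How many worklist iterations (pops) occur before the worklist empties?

Iteration log — 7 steps:
  step 1. node 0  ⊔preds=11001  new=11100  old=10100  +wl: 
  step 2. node 1  ⊔preds=00010  new=00010  old=00000  +wl: 0
  step 3. node 2  ⊔preds=00000  new=11001  stable
  step 4. node 3  ⊔preds=11100  new=01110  old=00010  +wl: 1
  step 5. node 0  ⊔preds=11011  new=11100  stable
  step 6. node 1  ⊔preds=01110  new=01110  old=00010  +wl: 0
  step 7. node 0  ⊔preds=11111  new=11100  stable

Least fixpoint reached:
  node 0: 11100
  node 1: 01110
  node 2: 11001
  node 3: 01110

7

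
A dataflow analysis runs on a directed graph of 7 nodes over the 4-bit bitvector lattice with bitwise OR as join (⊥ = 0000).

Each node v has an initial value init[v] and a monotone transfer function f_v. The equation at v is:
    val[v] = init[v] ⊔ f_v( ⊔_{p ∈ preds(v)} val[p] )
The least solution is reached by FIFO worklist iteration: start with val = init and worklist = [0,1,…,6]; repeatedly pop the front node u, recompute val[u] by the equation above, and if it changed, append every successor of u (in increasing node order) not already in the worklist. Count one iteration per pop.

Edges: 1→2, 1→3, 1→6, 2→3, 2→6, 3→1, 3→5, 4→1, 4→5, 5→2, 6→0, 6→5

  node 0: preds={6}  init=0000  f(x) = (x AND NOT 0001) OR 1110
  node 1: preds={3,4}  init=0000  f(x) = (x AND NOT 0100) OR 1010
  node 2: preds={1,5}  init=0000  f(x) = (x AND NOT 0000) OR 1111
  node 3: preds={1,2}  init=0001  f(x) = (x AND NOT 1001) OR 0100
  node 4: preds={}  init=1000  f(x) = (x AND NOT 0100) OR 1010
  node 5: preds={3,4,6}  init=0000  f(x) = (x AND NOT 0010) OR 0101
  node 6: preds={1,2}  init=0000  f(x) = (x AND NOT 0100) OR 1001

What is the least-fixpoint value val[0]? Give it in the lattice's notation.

Iteration log — 11 steps:
  step 1. node 0  ⊔preds=0000  new=1110  old=0000  +wl: 
  step 2. node 1  ⊔preds=1001  new=1011  old=0000  +wl: 
  step 3. node 2  ⊔preds=1011  new=1111  old=0000  +wl: 
  step 4. node 3  ⊔preds=1111  new=0111  old=0001  +wl: 1
  step 5. node 4  ⊔preds=0000  new=1010  old=1000  +wl: 
  step 6. node 5  ⊔preds=1111  new=1101  old=0000  +wl: 2
  step 7. node 6  ⊔preds=1111  new=1011  old=0000  +wl: 0,5
  step 8. node 1  ⊔preds=1111  new=1011  stable
  step 9. node 2  ⊔preds=1111  new=1111  stable
  step 10. node 0  ⊔preds=1011  new=1110  stable
  step 11. node 5  ⊔preds=1111  new=1101  stable

Least fixpoint reached:
  node 0: 1110
  node 1: 1011
  node 2: 1111
  node 3: 0111
  node 4: 1010
  node 5: 1101
  node 6: 1011

1110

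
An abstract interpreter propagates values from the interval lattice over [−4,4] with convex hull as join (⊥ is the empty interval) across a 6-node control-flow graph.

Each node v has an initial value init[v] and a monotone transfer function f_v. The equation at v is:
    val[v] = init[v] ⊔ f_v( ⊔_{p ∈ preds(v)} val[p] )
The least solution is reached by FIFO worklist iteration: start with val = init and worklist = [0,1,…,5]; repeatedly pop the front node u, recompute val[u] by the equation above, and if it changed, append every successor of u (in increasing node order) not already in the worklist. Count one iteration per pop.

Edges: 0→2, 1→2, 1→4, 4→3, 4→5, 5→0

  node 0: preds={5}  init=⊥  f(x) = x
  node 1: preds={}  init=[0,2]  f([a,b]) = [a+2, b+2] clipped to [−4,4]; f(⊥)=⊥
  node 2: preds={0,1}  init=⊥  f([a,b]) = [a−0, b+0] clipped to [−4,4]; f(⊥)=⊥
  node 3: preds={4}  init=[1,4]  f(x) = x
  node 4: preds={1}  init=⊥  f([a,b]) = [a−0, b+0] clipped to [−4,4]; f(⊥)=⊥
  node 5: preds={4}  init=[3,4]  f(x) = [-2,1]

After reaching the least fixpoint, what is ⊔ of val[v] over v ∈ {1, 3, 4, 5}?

[-2,4]

Worklist (9 pops):
  #1 pop 0: in=[3,4] → [3,4] (was ⊥); enqueue []
  #2 pop 1: in=⊥ → [0,2] (no change)
  #3 pop 2: in=[0,4] → [0,4] (was ⊥); enqueue []
  #4 pop 3: in=⊥ → [1,4] (no change)
  #5 pop 4: in=[0,2] → [0,2] (was ⊥); enqueue [3]
  #6 pop 5: in=[0,2] → [-2,4] (was [3,4]); enqueue [0]
  #7 pop 3: in=[0,2] → [0,4] (was [1,4]); enqueue []
  #8 pop 0: in=[-2,4] → [-2,4] (was [3,4]); enqueue [2]
  #9 pop 2: in=[-2,4] → [-2,4] (was [0,4]); enqueue []

Fixpoint:
  val[0] = [-2,4]
  val[1] = [0,2]
  val[2] = [-2,4]
  val[3] = [0,4]
  val[4] = [0,2]
  val[5] = [-2,4]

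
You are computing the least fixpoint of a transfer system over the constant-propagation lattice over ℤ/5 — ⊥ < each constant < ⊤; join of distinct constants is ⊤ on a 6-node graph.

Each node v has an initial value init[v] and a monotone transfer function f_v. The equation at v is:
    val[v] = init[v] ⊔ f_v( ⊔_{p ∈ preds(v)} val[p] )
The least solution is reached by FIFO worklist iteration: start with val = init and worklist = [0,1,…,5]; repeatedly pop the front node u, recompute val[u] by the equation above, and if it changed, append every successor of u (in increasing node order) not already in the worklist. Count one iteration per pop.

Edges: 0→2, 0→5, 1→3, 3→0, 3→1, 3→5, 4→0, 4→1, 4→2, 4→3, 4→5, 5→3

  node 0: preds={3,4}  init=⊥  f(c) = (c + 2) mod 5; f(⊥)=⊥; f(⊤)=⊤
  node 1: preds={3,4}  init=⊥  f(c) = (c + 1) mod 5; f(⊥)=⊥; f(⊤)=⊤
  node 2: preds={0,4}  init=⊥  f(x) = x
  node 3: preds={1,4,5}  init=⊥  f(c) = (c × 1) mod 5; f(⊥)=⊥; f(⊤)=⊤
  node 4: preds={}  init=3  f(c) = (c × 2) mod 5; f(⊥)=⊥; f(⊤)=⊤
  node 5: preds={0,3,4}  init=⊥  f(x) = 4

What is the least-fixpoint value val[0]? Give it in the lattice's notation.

Iteration log — 11 steps:
  step 1. node 0  ⊔preds=3  new=0  old=⊥  +wl: 
  step 2. node 1  ⊔preds=3  new=4  old=⊥  +wl: 
  step 3. node 2  ⊔preds=⊤  new=⊤  old=⊥  +wl: 
  step 4. node 3  ⊔preds=⊤  new=⊤  old=⊥  +wl: 0,1
  step 5. node 4  ⊔preds=⊥  new=3  stable
  step 6. node 5  ⊔preds=⊤  new=4  old=⊥  +wl: 3
  step 7. node 0  ⊔preds=⊤  new=⊤  old=0  +wl: 2,5
  step 8. node 1  ⊔preds=⊤  new=⊤  old=4  +wl: 
  step 9. node 3  ⊔preds=⊤  new=⊤  stable
  step 10. node 2  ⊔preds=⊤  new=⊤  stable
  step 11. node 5  ⊔preds=⊤  new=4  stable

Least fixpoint reached:
  node 0: ⊤
  node 1: ⊤
  node 2: ⊤
  node 3: ⊤
  node 4: 3
  node 5: 4

⊤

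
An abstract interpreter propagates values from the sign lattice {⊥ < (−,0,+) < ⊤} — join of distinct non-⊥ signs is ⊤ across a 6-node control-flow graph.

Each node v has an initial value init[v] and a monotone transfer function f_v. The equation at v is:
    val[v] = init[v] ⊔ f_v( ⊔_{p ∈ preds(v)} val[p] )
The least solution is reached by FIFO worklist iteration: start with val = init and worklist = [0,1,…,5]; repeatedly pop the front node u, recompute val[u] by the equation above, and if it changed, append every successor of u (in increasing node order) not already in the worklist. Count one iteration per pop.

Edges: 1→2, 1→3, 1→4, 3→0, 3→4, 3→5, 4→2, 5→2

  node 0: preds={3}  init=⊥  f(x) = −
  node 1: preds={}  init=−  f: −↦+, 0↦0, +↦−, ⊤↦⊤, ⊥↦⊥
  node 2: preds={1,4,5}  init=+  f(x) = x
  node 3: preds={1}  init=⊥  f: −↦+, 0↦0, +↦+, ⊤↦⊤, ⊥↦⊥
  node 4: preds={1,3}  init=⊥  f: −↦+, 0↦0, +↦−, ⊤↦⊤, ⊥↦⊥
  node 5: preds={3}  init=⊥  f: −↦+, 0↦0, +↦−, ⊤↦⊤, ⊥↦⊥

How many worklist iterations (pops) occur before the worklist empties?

Iteration log — 8 steps:
  step 1. node 0  ⊔preds=⊥  new=−  old=⊥  +wl: 
  step 2. node 1  ⊔preds=⊥  new=−  stable
  step 3. node 2  ⊔preds=−  new=⊤  old=+  +wl: 
  step 4. node 3  ⊔preds=−  new=+  old=⊥  +wl: 0
  step 5. node 4  ⊔preds=⊤  new=⊤  old=⊥  +wl: 2
  step 6. node 5  ⊔preds=+  new=−  old=⊥  +wl: 
  step 7. node 0  ⊔preds=+  new=−  stable
  step 8. node 2  ⊔preds=⊤  new=⊤  stable

Least fixpoint reached:
  node 0: −
  node 1: −
  node 2: ⊤
  node 3: +
  node 4: ⊤
  node 5: −

8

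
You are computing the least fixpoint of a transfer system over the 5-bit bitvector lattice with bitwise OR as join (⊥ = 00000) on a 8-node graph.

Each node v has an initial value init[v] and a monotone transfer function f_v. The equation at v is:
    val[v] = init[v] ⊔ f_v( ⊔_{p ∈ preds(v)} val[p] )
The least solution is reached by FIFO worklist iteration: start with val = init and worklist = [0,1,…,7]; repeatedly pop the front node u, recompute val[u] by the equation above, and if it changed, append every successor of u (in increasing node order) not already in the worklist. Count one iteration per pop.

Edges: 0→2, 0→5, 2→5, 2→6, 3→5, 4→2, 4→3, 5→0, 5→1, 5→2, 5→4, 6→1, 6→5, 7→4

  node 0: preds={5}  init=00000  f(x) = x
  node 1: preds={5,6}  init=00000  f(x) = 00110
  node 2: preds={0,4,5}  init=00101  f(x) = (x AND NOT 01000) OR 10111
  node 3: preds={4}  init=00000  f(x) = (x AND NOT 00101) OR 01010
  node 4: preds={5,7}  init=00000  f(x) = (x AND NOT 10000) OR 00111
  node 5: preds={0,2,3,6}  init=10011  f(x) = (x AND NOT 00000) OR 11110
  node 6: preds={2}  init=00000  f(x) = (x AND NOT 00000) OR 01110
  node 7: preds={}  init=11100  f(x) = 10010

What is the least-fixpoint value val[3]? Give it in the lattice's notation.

01010

Iteration log — 15 steps:
  step 1. node 0  ⊔preds=10011  new=10011  old=00000  +wl: 
  step 2. node 1  ⊔preds=10011  new=00110  old=00000  +wl: 
  step 3. node 2  ⊔preds=10011  new=10111  old=00101  +wl: 
  step 4. node 3  ⊔preds=00000  new=01010  old=00000  +wl: 
  step 5. node 4  ⊔preds=11111  new=01111  old=00000  +wl: 2,3
  step 6. node 5  ⊔preds=11111  new=11111  old=10011  +wl: 0,1,4
  step 7. node 6  ⊔preds=10111  new=11111  old=00000  +wl: 5
  step 8. node 7  ⊔preds=00000  new=11110  old=11100  +wl: 
  step 9. node 2  ⊔preds=11111  new=10111  stable
  step 10. node 3  ⊔preds=01111  new=01010  stable
  step 11. node 0  ⊔preds=11111  new=11111  old=10011  +wl: 2
  step 12. node 1  ⊔preds=11111  new=00110  stable
  step 13. node 4  ⊔preds=11111  new=01111  stable
  step 14. node 5  ⊔preds=11111  new=11111  stable
  step 15. node 2  ⊔preds=11111  new=10111  stable

Least fixpoint reached:
  node 0: 11111
  node 1: 00110
  node 2: 10111
  node 3: 01010
  node 4: 01111
  node 5: 11111
  node 6: 11111
  node 7: 11110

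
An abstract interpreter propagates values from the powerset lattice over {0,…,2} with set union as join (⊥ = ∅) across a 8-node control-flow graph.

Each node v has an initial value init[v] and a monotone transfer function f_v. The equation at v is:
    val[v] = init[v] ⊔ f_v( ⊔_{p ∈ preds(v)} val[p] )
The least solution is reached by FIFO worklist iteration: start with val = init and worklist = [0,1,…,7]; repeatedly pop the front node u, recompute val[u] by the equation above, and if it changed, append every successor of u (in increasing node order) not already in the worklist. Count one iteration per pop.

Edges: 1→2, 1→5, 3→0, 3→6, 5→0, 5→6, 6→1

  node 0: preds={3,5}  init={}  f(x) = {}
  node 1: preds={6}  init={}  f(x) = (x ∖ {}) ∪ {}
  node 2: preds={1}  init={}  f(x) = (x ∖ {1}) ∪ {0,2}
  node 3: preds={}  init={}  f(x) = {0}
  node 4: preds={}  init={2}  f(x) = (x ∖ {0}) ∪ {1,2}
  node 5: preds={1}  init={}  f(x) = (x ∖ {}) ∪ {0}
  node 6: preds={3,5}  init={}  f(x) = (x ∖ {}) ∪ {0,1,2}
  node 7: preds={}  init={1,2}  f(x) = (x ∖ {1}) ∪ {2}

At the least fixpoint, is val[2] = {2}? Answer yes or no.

no

Trace (14 dequeues):
  [1] u=0 | in {} | out {} | ==
  [2] u=1 | in {} | out {} | ==
  [3] u=2 | in {} | out {0,2} | prev {} | push {}
  [4] u=3 | in {} | out {0} | prev {} | push {0}
  [5] u=4 | in {} | out {1,2} | prev {2} | push {}
  [6] u=5 | in {} | out {0} | prev {} | push {}
  [7] u=6 | in {0} | out {0,1,2} | prev {} | push {1}
  [8] u=7 | in {} | out {1,2} | ==
  [9] u=0 | in {0} | out {} | ==
  [10] u=1 | in {0,1,2} | out {0,1,2} | prev {} | push {2,5}
  [11] u=2 | in {0,1,2} | out {0,2} | ==
  [12] u=5 | in {0,1,2} | out {0,1,2} | prev {0} | push {0,6}
  [13] u=0 | in {0,1,2} | out {} | ==
  [14] u=6 | in {0,1,2} | out {0,1,2} | ==

Converged values:
  [0] {}
  [1] {0,1,2}
  [2] {0,2}
  [3] {0}
  [4] {1,2}
  [5] {0,1,2}
  [6] {0,1,2}
  [7] {1,2}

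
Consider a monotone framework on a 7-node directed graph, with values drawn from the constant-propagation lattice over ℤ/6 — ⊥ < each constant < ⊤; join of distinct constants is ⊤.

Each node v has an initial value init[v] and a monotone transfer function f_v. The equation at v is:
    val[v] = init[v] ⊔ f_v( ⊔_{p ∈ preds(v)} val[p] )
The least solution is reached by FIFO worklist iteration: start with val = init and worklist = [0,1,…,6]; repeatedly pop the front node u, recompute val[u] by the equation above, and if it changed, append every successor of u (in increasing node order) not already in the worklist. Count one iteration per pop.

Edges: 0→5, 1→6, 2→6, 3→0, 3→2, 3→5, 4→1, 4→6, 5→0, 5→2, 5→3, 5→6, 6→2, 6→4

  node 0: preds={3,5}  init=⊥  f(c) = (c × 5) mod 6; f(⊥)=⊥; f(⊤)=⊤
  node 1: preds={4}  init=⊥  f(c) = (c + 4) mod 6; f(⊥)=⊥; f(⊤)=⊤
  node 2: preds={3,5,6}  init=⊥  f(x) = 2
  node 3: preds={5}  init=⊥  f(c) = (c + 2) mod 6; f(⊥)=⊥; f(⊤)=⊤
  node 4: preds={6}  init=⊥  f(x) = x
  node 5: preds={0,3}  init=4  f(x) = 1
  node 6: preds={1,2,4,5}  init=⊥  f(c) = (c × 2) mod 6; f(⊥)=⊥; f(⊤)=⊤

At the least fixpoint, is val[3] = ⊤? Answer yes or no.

yes

Iteration log — 16 steps:
  step 1. node 0  ⊔preds=4  new=2  old=⊥  +wl: 
  step 2. node 1  ⊔preds=⊥  new=⊥  stable
  step 3. node 2  ⊔preds=4  new=2  old=⊥  +wl: 
  step 4. node 3  ⊔preds=4  new=0  old=⊥  +wl: 0,2
  step 5. node 4  ⊔preds=⊥  new=⊥  stable
  step 6. node 5  ⊔preds=⊤  new=⊤  old=4  +wl: 3
  step 7. node 6  ⊔preds=⊤  new=⊤  old=⊥  +wl: 4
  step 8. node 0  ⊔preds=⊤  new=⊤  old=2  +wl: 5
  step 9. node 2  ⊔preds=⊤  new=2  stable
  step 10. node 3  ⊔preds=⊤  new=⊤  old=0  +wl: 0,2
  step 11. node 4  ⊔preds=⊤  new=⊤  old=⊥  +wl: 1,6
  step 12. node 5  ⊔preds=⊤  new=⊤  stable
  step 13. node 0  ⊔preds=⊤  new=⊤  stable
  step 14. node 2  ⊔preds=⊤  new=2  stable
  step 15. node 1  ⊔preds=⊤  new=⊤  old=⊥  +wl: 
  step 16. node 6  ⊔preds=⊤  new=⊤  stable

Least fixpoint reached:
  node 0: ⊤
  node 1: ⊤
  node 2: 2
  node 3: ⊤
  node 4: ⊤
  node 5: ⊤
  node 6: ⊤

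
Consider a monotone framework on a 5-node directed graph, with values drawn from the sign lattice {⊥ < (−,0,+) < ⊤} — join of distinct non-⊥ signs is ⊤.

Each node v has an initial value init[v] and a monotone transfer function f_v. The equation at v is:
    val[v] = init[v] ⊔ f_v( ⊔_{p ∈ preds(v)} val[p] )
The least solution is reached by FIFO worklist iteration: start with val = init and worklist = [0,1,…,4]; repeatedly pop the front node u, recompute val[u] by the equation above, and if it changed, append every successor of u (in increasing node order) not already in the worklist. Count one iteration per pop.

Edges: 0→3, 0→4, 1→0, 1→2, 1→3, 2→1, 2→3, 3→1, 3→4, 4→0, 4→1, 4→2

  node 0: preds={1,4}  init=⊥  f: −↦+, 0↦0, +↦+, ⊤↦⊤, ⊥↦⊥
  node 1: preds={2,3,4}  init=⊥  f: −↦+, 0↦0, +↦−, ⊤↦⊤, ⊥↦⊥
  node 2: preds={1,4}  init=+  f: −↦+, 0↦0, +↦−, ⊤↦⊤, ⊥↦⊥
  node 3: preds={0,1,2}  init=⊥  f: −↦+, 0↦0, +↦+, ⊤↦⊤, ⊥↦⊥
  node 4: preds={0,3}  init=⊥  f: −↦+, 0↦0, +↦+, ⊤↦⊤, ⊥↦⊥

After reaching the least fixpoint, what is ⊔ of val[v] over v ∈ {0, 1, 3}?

⊤

Trace (12 dequeues):
  [1] u=0 | in ⊥ | out ⊥ | ==
  [2] u=1 | in + | out − | prev ⊥ | push {0}
  [3] u=2 | in − | out + | ==
  [4] u=3 | in ⊤ | out ⊤ | prev ⊥ | push {1}
  [5] u=4 | in ⊤ | out ⊤ | prev ⊥ | push {2}
  [6] u=0 | in ⊤ | out ⊤ | prev ⊥ | push {3,4}
  [7] u=1 | in ⊤ | out ⊤ | prev − | push {0}
  [8] u=2 | in ⊤ | out ⊤ | prev + | push {1}
  [9] u=3 | in ⊤ | out ⊤ | ==
  [10] u=4 | in ⊤ | out ⊤ | ==
  [11] u=0 | in ⊤ | out ⊤ | ==
  [12] u=1 | in ⊤ | out ⊤ | ==

Converged values:
  [0] ⊤
  [1] ⊤
  [2] ⊤
  [3] ⊤
  [4] ⊤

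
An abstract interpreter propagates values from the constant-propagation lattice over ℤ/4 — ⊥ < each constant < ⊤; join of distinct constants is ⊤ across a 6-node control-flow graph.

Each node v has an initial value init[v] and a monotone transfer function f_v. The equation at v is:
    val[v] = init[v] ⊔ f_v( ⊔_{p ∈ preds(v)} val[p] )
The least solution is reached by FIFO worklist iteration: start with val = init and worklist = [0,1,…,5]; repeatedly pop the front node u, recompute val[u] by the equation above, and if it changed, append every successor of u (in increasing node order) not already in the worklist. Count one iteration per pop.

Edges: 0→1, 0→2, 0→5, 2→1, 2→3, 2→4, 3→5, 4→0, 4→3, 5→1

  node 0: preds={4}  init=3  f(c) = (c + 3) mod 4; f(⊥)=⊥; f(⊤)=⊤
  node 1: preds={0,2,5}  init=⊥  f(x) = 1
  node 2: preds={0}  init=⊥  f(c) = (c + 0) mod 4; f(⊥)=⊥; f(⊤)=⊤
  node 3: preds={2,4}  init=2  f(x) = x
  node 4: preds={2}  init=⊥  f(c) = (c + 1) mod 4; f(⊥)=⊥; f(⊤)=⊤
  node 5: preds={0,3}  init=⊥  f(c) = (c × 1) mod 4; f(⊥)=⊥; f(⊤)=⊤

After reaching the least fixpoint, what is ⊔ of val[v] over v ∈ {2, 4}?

Iteration log — 9 steps:
  step 1. node 0  ⊔preds=⊥  new=3  stable
  step 2. node 1  ⊔preds=3  new=1  old=⊥  +wl: 
  step 3. node 2  ⊔preds=3  new=3  old=⊥  +wl: 1
  step 4. node 3  ⊔preds=3  new=⊤  old=2  +wl: 
  step 5. node 4  ⊔preds=3  new=0  old=⊥  +wl: 0,3
  step 6. node 5  ⊔preds=⊤  new=⊤  old=⊥  +wl: 
  step 7. node 1  ⊔preds=⊤  new=1  stable
  step 8. node 0  ⊔preds=0  new=3  stable
  step 9. node 3  ⊔preds=⊤  new=⊤  stable

Least fixpoint reached:
  node 0: 3
  node 1: 1
  node 2: 3
  node 3: ⊤
  node 4: 0
  node 5: ⊤

⊤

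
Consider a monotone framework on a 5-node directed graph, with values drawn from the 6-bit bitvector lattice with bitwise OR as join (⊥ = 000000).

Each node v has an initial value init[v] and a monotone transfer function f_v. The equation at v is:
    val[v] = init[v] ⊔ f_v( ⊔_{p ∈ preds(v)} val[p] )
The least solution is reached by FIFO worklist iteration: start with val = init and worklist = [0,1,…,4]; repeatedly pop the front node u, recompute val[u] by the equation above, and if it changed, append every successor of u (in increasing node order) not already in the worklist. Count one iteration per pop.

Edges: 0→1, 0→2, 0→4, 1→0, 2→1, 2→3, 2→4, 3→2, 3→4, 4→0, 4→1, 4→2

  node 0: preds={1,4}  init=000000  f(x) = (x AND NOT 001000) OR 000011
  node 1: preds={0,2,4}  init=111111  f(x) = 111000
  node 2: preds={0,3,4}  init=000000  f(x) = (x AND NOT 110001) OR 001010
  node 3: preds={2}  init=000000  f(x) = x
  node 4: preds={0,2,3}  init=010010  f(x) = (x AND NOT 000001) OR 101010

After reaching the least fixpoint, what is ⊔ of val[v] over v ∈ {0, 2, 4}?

111111

Worklist (8 pops):
  #1 pop 0: in=111111 → 110111 (was 000000); enqueue []
  #2 pop 1: in=110111 → 111111 (no change)
  #3 pop 2: in=110111 → 001110 (was 000000); enqueue [1]
  #4 pop 3: in=001110 → 001110 (was 000000); enqueue [2]
  #5 pop 4: in=111111 → 111110 (was 010010); enqueue [0]
  #6 pop 1: in=111111 → 111111 (no change)
  #7 pop 2: in=111111 → 001110 (no change)
  #8 pop 0: in=111111 → 110111 (no change)

Fixpoint:
  val[0] = 110111
  val[1] = 111111
  val[2] = 001110
  val[3] = 001110
  val[4] = 111110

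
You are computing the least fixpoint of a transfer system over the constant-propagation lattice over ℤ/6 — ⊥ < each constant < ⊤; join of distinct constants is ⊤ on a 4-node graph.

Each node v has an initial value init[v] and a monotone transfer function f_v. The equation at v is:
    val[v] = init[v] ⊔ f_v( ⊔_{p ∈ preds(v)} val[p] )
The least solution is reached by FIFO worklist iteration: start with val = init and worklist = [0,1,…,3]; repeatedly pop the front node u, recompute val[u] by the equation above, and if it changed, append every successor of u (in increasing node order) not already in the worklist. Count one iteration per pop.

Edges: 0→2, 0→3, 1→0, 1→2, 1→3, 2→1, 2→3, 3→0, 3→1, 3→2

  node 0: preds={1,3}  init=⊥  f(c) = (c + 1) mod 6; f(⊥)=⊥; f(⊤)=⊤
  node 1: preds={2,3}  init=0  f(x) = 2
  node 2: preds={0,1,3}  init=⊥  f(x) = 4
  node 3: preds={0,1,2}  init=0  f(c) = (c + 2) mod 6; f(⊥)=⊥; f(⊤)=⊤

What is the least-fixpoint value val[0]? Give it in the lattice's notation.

⊤

Iteration log — 8 steps:
  step 1. node 0  ⊔preds=0  new=1  old=⊥  +wl: 
  step 2. node 1  ⊔preds=0  new=⊤  old=0  +wl: 0
  step 3. node 2  ⊔preds=⊤  new=4  old=⊥  +wl: 1
  step 4. node 3  ⊔preds=⊤  new=⊤  old=0  +wl: 2
  step 5. node 0  ⊔preds=⊤  new=⊤  old=1  +wl: 3
  step 6. node 1  ⊔preds=⊤  new=⊤  stable
  step 7. node 2  ⊔preds=⊤  new=4  stable
  step 8. node 3  ⊔preds=⊤  new=⊤  stable

Least fixpoint reached:
  node 0: ⊤
  node 1: ⊤
  node 2: 4
  node 3: ⊤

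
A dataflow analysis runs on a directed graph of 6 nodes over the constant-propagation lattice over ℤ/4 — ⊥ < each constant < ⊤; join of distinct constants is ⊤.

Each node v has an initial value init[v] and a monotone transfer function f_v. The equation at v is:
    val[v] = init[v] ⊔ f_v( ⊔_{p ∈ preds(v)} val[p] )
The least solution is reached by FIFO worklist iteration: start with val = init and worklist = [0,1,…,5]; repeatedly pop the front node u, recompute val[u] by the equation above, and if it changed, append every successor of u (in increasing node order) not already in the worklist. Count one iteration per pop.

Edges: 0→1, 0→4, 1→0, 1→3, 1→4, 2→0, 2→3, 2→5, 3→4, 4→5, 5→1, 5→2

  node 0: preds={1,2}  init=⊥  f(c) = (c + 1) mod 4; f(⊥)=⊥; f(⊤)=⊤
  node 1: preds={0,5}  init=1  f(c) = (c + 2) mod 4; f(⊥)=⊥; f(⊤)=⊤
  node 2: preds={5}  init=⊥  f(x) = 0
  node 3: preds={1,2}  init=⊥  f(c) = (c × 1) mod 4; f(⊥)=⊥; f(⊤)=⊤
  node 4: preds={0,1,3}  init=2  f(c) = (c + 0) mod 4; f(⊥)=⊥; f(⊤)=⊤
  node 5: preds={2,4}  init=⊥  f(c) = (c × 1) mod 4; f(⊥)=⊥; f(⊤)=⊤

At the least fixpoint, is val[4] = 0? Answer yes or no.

Worklist (10 pops):
  #1 pop 0: in=1 → 2 (was ⊥); enqueue []
  #2 pop 1: in=2 → ⊤ (was 1); enqueue [0]
  #3 pop 2: in=⊥ → 0 (was ⊥); enqueue []
  #4 pop 3: in=⊤ → ⊤ (was ⊥); enqueue []
  #5 pop 4: in=⊤ → ⊤ (was 2); enqueue []
  #6 pop 5: in=⊤ → ⊤ (was ⊥); enqueue [1,2]
  #7 pop 0: in=⊤ → ⊤ (was 2); enqueue [4]
  #8 pop 1: in=⊤ → ⊤ (no change)
  #9 pop 2: in=⊤ → 0 (no change)
  #10 pop 4: in=⊤ → ⊤ (no change)

Fixpoint:
  val[0] = ⊤
  val[1] = ⊤
  val[2] = 0
  val[3] = ⊤
  val[4] = ⊤
  val[5] = ⊤

no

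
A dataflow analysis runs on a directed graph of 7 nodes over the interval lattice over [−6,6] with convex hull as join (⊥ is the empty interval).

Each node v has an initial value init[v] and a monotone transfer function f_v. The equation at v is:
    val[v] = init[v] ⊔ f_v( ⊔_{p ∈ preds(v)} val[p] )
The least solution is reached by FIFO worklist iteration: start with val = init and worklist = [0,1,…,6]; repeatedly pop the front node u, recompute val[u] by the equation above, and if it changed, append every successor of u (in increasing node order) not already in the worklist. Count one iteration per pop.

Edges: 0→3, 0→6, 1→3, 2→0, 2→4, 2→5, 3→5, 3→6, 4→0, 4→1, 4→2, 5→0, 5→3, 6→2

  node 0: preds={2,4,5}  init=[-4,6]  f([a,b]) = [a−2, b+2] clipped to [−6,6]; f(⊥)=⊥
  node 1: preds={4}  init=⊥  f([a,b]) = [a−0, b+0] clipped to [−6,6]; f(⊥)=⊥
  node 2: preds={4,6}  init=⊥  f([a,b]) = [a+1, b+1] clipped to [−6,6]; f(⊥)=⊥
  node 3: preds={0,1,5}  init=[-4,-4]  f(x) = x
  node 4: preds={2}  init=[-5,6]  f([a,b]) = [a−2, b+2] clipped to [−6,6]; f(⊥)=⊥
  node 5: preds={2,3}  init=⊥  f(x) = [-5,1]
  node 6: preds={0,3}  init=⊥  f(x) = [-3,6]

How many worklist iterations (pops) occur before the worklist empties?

Trace (14 dequeues):
  [1] u=0 | in [-5,6] | out [-6,6] | prev [-4,6] | push {}
  [2] u=1 | in [-5,6] | out [-5,6] | prev ⊥ | push {}
  [3] u=2 | in [-5,6] | out [-4,6] | prev ⊥ | push {0}
  [4] u=3 | in [-6,6] | out [-6,6] | prev [-4,-4] | push {}
  [5] u=4 | in [-4,6] | out [-6,6] | prev [-5,6] | push {1,2}
  [6] u=5 | in [-6,6] | out [-5,1] | prev ⊥ | push {3}
  [7] u=6 | in [-6,6] | out [-3,6] | prev ⊥ | push {}
  [8] u=0 | in [-6,6] | out [-6,6] | ==
  [9] u=1 | in [-6,6] | out [-6,6] | prev [-5,6] | push {}
  [10] u=2 | in [-6,6] | out [-5,6] | prev [-4,6] | push {0,4,5}
  [11] u=3 | in [-6,6] | out [-6,6] | ==
  [12] u=0 | in [-6,6] | out [-6,6] | ==
  [13] u=4 | in [-5,6] | out [-6,6] | ==
  [14] u=5 | in [-6,6] | out [-5,1] | ==

Converged values:
  [0] [-6,6]
  [1] [-6,6]
  [2] [-5,6]
  [3] [-6,6]
  [4] [-6,6]
  [5] [-5,1]
  [6] [-3,6]

14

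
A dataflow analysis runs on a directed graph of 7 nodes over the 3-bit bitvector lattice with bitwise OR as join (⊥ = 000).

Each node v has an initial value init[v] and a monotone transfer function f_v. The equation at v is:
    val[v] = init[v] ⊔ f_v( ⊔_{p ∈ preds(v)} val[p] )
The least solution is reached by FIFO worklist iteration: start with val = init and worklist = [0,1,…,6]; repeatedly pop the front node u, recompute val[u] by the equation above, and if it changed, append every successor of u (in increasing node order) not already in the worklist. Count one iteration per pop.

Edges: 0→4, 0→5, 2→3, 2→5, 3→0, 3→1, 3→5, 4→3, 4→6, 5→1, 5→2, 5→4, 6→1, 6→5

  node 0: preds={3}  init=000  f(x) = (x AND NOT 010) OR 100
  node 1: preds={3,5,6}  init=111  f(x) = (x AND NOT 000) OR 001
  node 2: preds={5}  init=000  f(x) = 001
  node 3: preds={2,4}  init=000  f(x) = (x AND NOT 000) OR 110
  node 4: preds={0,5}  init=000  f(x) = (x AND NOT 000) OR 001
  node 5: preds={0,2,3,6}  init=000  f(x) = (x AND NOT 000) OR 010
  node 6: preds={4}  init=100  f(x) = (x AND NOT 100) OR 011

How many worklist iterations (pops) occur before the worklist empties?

15

Iteration log — 15 steps:
  step 1. node 0  ⊔preds=000  new=100  old=000  +wl: 
  step 2. node 1  ⊔preds=100  new=111  stable
  step 3. node 2  ⊔preds=000  new=001  old=000  +wl: 
  step 4. node 3  ⊔preds=001  new=111  old=000  +wl: 0,1
  step 5. node 4  ⊔preds=100  new=101  old=000  +wl: 3
  step 6. node 5  ⊔preds=111  new=111  old=000  +wl: 2,4
  step 7. node 6  ⊔preds=101  new=111  old=100  +wl: 5
  step 8. node 0  ⊔preds=111  new=101  old=100  +wl: 
  step 9. node 1  ⊔preds=111  new=111  stable
  step 10. node 3  ⊔preds=101  new=111  stable
  step 11. node 2  ⊔preds=111  new=001  stable
  step 12. node 4  ⊔preds=111  new=111  old=101  +wl: 3,6
  step 13. node 5  ⊔preds=111  new=111  stable
  step 14. node 3  ⊔preds=111  new=111  stable
  step 15. node 6  ⊔preds=111  new=111  stable

Least fixpoint reached:
  node 0: 101
  node 1: 111
  node 2: 001
  node 3: 111
  node 4: 111
  node 5: 111
  node 6: 111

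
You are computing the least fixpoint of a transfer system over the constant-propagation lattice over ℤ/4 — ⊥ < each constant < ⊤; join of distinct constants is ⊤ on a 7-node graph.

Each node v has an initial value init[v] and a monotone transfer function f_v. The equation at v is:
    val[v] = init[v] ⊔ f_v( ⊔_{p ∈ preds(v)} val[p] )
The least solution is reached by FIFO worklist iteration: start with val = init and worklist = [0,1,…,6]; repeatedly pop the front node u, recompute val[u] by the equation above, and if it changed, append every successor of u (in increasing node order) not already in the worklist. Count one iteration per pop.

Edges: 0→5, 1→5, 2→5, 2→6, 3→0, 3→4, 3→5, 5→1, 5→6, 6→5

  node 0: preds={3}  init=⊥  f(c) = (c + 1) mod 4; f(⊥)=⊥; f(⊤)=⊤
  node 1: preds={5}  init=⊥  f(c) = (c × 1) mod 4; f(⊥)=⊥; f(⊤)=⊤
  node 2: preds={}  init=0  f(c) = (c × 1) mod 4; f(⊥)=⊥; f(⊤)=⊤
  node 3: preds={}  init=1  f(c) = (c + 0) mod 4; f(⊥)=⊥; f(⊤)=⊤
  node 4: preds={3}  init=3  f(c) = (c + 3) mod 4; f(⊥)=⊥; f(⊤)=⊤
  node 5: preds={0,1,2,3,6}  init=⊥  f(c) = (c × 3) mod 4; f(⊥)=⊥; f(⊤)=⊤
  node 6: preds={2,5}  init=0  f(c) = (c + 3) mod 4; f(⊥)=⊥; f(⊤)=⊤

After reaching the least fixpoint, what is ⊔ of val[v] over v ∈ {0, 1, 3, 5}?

Worklist (9 pops):
  #1 pop 0: in=1 → 2 (was ⊥); enqueue []
  #2 pop 1: in=⊥ → ⊥ (no change)
  #3 pop 2: in=⊥ → 0 (no change)
  #4 pop 3: in=⊥ → 1 (no change)
  #5 pop 4: in=1 → ⊤ (was 3); enqueue []
  #6 pop 5: in=⊤ → ⊤ (was ⊥); enqueue [1]
  #7 pop 6: in=⊤ → ⊤ (was 0); enqueue [5]
  #8 pop 1: in=⊤ → ⊤ (was ⊥); enqueue []
  #9 pop 5: in=⊤ → ⊤ (no change)

Fixpoint:
  val[0] = 2
  val[1] = ⊤
  val[2] = 0
  val[3] = 1
  val[4] = ⊤
  val[5] = ⊤
  val[6] = ⊤

⊤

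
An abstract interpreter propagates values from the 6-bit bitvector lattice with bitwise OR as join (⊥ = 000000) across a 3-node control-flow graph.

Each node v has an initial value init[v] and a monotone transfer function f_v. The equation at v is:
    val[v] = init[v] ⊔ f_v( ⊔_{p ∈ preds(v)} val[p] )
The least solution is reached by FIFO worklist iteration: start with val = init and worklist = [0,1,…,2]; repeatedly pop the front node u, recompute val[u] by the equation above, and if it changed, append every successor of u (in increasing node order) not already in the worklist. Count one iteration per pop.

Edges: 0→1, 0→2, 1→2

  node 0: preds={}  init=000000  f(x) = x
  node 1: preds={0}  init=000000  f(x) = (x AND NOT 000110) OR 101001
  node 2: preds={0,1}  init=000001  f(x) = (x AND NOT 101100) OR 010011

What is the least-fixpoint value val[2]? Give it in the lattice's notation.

Trace (3 dequeues):
  [1] u=0 | in 000000 | out 000000 | ==
  [2] u=1 | in 000000 | out 101001 | prev 000000 | push {}
  [3] u=2 | in 101001 | out 010011 | prev 000001 | push {}

Converged values:
  [0] 000000
  [1] 101001
  [2] 010011

010011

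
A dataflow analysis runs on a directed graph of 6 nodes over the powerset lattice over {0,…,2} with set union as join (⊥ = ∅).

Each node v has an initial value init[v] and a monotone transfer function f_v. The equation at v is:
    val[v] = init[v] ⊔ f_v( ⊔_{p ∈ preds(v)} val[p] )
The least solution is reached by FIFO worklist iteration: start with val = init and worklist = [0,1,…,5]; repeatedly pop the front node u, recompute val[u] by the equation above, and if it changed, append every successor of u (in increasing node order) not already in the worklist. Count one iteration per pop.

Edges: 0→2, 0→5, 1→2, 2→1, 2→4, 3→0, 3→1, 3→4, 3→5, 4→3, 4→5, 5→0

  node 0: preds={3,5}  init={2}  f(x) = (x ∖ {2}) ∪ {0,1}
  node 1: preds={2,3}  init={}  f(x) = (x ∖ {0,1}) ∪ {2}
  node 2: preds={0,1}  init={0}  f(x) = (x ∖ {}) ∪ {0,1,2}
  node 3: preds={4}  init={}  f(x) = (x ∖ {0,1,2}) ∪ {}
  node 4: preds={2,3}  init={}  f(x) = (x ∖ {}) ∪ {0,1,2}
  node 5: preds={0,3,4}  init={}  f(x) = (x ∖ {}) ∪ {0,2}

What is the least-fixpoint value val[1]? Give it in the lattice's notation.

{2}

Iteration log — 9 steps:
  step 1. node 0  ⊔preds={}  new={0,1,2}  old={2}  +wl: 
  step 2. node 1  ⊔preds={0}  new={2}  old={}  +wl: 
  step 3. node 2  ⊔preds={0,1,2}  new={0,1,2}  old={0}  +wl: 1
  step 4. node 3  ⊔preds={}  new={}  stable
  step 5. node 4  ⊔preds={0,1,2}  new={0,1,2}  old={}  +wl: 3
  step 6. node 5  ⊔preds={0,1,2}  new={0,1,2}  old={}  +wl: 0
  step 7. node 1  ⊔preds={0,1,2}  new={2}  stable
  step 8. node 3  ⊔preds={0,1,2}  new={}  stable
  step 9. node 0  ⊔preds={0,1,2}  new={0,1,2}  stable

Least fixpoint reached:
  node 0: {0,1,2}
  node 1: {2}
  node 2: {0,1,2}
  node 3: {}
  node 4: {0,1,2}
  node 5: {0,1,2}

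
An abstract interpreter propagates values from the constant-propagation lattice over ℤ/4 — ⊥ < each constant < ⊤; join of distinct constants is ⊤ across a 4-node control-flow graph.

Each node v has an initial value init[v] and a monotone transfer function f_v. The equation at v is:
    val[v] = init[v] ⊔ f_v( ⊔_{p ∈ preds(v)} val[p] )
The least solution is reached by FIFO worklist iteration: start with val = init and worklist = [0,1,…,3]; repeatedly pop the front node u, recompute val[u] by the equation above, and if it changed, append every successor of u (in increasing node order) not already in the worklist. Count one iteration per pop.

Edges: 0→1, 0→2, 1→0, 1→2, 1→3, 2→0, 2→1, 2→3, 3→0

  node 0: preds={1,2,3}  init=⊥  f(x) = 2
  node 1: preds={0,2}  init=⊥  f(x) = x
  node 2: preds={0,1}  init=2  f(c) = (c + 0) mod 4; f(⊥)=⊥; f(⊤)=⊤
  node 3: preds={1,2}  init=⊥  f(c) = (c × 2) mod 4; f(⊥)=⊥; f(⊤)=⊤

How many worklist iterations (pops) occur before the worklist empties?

Iteration log — 5 steps:
  step 1. node 0  ⊔preds=2  new=2  old=⊥  +wl: 
  step 2. node 1  ⊔preds=2  new=2  old=⊥  +wl: 0
  step 3. node 2  ⊔preds=2  new=2  stable
  step 4. node 3  ⊔preds=2  new=0  old=⊥  +wl: 
  step 5. node 0  ⊔preds=⊤  new=2  stable

Least fixpoint reached:
  node 0: 2
  node 1: 2
  node 2: 2
  node 3: 0

5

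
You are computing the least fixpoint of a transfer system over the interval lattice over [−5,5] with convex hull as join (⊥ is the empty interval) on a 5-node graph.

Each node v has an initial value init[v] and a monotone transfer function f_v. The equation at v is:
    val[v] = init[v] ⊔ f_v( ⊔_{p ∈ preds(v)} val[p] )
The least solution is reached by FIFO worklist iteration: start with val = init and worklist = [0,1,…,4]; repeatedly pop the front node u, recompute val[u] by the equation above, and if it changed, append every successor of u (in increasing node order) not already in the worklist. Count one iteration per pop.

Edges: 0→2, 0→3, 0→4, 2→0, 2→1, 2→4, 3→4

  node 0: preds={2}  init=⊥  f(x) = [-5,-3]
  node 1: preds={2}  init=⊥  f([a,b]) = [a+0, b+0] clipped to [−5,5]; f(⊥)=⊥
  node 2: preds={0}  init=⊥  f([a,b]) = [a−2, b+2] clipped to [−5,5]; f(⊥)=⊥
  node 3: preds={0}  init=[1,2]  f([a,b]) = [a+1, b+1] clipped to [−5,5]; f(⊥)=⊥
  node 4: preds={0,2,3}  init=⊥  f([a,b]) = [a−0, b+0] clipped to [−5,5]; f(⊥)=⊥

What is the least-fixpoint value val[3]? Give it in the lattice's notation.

Trace (7 dequeues):
  [1] u=0 | in ⊥ | out [-5,-3] | prev ⊥ | push {}
  [2] u=1 | in ⊥ | out ⊥ | ==
  [3] u=2 | in [-5,-3] | out [-5,-1] | prev ⊥ | push {0,1}
  [4] u=3 | in [-5,-3] | out [-4,2] | prev [1,2] | push {}
  [5] u=4 | in [-5,2] | out [-5,2] | prev ⊥ | push {}
  [6] u=0 | in [-5,-1] | out [-5,-3] | ==
  [7] u=1 | in [-5,-1] | out [-5,-1] | prev ⊥ | push {}

Converged values:
  [0] [-5,-3]
  [1] [-5,-1]
  [2] [-5,-1]
  [3] [-4,2]
  [4] [-5,2]

[-4,2]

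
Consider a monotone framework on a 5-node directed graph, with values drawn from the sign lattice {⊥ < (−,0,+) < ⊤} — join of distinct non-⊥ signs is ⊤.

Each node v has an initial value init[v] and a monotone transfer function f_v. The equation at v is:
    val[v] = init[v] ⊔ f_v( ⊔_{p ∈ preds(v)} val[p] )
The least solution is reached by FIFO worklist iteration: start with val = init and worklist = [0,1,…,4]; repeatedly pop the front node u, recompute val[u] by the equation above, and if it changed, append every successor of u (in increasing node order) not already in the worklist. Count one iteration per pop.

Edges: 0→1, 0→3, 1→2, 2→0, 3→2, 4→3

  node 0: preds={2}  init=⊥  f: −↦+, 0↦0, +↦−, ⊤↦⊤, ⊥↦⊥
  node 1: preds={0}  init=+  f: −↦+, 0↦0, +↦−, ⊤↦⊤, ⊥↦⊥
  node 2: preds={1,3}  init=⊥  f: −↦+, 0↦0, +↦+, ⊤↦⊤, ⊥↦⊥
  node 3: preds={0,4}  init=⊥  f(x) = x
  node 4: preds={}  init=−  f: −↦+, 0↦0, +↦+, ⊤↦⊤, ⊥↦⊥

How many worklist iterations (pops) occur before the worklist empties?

Iteration log — 13 steps:
  step 1. node 0  ⊔preds=⊥  new=⊥  stable
  step 2. node 1  ⊔preds=⊥  new=+  stable
  step 3. node 2  ⊔preds=+  new=+  old=⊥  +wl: 0
  step 4. node 3  ⊔preds=−  new=−  old=⊥  +wl: 2
  step 5. node 4  ⊔preds=⊥  new=−  stable
  step 6. node 0  ⊔preds=+  new=−  old=⊥  +wl: 1,3
  step 7. node 2  ⊔preds=⊤  new=⊤  old=+  +wl: 0
  step 8. node 1  ⊔preds=−  new=+  stable
  step 9. node 3  ⊔preds=−  new=−  stable
  step 10. node 0  ⊔preds=⊤  new=⊤  old=−  +wl: 1,3
  step 11. node 1  ⊔preds=⊤  new=⊤  old=+  +wl: 2
  step 12. node 3  ⊔preds=⊤  new=⊤  old=−  +wl: 
  step 13. node 2  ⊔preds=⊤  new=⊤  stable

Least fixpoint reached:
  node 0: ⊤
  node 1: ⊤
  node 2: ⊤
  node 3: ⊤
  node 4: −

13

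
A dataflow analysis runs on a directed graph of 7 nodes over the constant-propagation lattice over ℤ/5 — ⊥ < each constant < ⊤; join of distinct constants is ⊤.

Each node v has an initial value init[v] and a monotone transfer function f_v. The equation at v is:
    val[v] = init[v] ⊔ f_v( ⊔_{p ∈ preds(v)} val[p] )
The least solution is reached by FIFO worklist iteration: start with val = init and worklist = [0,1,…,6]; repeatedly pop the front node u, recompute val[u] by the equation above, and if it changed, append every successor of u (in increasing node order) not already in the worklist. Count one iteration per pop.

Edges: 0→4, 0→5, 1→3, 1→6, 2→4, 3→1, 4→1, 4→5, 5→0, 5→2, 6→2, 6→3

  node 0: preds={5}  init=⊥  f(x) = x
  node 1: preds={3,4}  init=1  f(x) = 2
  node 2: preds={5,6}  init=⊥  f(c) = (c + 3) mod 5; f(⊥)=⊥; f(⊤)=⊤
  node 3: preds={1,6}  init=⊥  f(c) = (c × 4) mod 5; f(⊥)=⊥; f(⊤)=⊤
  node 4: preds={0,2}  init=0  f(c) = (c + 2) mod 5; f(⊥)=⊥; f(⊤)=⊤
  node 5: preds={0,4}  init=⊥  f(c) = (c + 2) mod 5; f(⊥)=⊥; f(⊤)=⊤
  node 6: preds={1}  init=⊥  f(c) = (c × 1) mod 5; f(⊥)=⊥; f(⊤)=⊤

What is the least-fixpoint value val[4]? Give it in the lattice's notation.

Trace (18 dequeues):
  [1] u=0 | in ⊥ | out ⊥ | ==
  [2] u=1 | in 0 | out ⊤ | prev 1 | push {}
  [3] u=2 | in ⊥ | out ⊥ | ==
  [4] u=3 | in ⊤ | out ⊤ | prev ⊥ | push {1}
  [5] u=4 | in ⊥ | out 0 | ==
  [6] u=5 | in 0 | out 2 | prev ⊥ | push {0,2}
  [7] u=6 | in ⊤ | out ⊤ | prev ⊥ | push {3}
  [8] u=1 | in ⊤ | out ⊤ | ==
  [9] u=0 | in 2 | out 2 | prev ⊥ | push {4,5}
  [10] u=2 | in ⊤ | out ⊤ | prev ⊥ | push {}
  [11] u=3 | in ⊤ | out ⊤ | ==
  [12] u=4 | in ⊤ | out ⊤ | prev 0 | push {1}
  [13] u=5 | in ⊤ | out ⊤ | prev 2 | push {0,2}
  [14] u=1 | in ⊤ | out ⊤ | ==
  [15] u=0 | in ⊤ | out ⊤ | prev 2 | push {4,5}
  [16] u=2 | in ⊤ | out ⊤ | ==
  [17] u=4 | in ⊤ | out ⊤ | ==
  [18] u=5 | in ⊤ | out ⊤ | ==

Converged values:
  [0] ⊤
  [1] ⊤
  [2] ⊤
  [3] ⊤
  [4] ⊤
  [5] ⊤
  [6] ⊤

⊤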